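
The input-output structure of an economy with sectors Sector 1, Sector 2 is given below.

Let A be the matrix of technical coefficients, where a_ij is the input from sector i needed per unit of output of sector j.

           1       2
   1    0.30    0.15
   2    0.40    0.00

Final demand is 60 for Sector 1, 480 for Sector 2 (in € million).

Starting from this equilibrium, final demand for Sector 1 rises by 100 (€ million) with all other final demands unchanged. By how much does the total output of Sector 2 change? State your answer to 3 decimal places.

I − A =
  [   0.70    -0.15]
  [  -0.40     1.00]
det(I−A) = (0.70)(1.00) − (-0.15)(-0.40) = 0.6400
adj(I−A) = [[1.00, 0.15], [0.40, 0.70]]
(I − A)⁻¹ = adj(I−A) / det(I−A) ≈
  [   1.5625     0.2344]
  [   0.6250     1.0938]
Δx = (I − A)⁻¹ Δd with Δd having +100 in the Sector 1 component and 0 elsewhere.
So Δx_2 = L_21 · (+100), where L_21 = adj(I−A)_21 / det(I−A) = 0.40 / 0.6400.
Δx_2 = 0.40 × (+100) / 0.6400 = 40.00 / 0.6400 = 62.500.

Δx_2 = 62.500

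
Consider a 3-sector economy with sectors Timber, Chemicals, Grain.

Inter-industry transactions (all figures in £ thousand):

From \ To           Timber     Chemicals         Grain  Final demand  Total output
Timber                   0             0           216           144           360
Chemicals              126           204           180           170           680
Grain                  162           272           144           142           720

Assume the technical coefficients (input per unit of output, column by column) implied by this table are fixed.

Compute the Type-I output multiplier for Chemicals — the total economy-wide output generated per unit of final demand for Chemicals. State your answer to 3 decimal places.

m_2 = 3.663

Technical coefficients a_ij = z_ij / X_j:
  a_11 = 0/360 = 0.00, a_21 = 126/360 = 0.35, a_31 = 162/360 = 0.45
  a_12 = 0/680 = 0.00, a_22 = 204/680 = 0.30, a_32 = 272/680 = 0.40
  a_13 = 216/720 = 0.30, a_23 = 180/720 = 0.25, a_33 = 144/720 = 0.20
I − A =
  [   1.00     0.00    -0.30]
  [  -0.35     0.70    -0.25]
  [  -0.45    -0.40     0.80]
Cofactors of I−A, C_ij = (−1)^(i+j)·(minor ij) (rows/columns in the sector order above):
  C_11 = (0.70)(0.80) − (-0.25)(-0.40) = 0.4600
  C_12 = −[(-0.35)(0.80) − (-0.25)(-0.45)] = 0.3925
  C_13 = (-0.35)(-0.40) − (0.70)(-0.45) = 0.4550
  C_21 = −[(0.00)(0.80) − (-0.30)(-0.40)] = 0.1200
  C_22 = (1.00)(0.80) − (-0.30)(-0.45) = 0.6650
  C_23 = −[(1.00)(-0.40) − (0.00)(-0.45)] = 0.4000
  C_31 = (0.00)(-0.25) − (-0.30)(0.70) = 0.2100
  C_32 = −[(1.00)(-0.25) − (-0.30)(-0.35)] = 0.3550
  C_33 = (1.00)(0.70) − (0.00)(-0.35) = 0.7000
det(I−A) = Σ_j (I−A)_1j·C_1j = (1.00)(0.4600) + (0.00)(0.3925) + (-0.30)(0.4550) = 0.3235
adj(I−A) = Cᵀ =
  [ 0.4600   0.1200   0.2100]
  [ 0.3925   0.6650   0.3550]
  [ 0.4550   0.4000   0.7000]
(I − A)⁻¹ = adj(I−A) / det(I−A) ≈
  [   1.4219     0.3709     0.6491]
  [   1.2133     2.0556     1.0974]
  [   1.4065     1.2365     2.1638]
The output multiplier for sector j is the column-j sum of the Leontief inverse (I − A)⁻¹ = adj(I−A) / det(I−A).
Column 2 of adj(I−A): (0.1200, 0.6650, 0.4000); det(I−A) = 0.3235.
m_2 = (0.1200 + 0.6650 + 0.4000) / 0.3235 = 1.185 / 0.3235 ≈ 3.663.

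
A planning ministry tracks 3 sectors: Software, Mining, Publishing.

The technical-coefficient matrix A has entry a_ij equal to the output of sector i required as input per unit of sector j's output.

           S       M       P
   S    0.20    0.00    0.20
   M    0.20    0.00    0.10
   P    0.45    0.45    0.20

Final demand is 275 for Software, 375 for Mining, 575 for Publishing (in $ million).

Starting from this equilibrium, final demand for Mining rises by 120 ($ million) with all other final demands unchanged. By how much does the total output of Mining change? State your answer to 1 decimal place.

I − A =
  [   0.80     0.00    -0.20]
  [  -0.20     1.00    -0.10]
  [  -0.45    -0.45     0.80]
Cofactors of I−A, C_ij = (−1)^(i+j)·(minor ij) (rows/columns in the sector order above):
  C_11 = (1.00)(0.80) − (-0.10)(-0.45) = 0.7550
  C_12 = −[(-0.20)(0.80) − (-0.10)(-0.45)] = 0.2050
  C_13 = (-0.20)(-0.45) − (1.00)(-0.45) = 0.5400
  C_21 = −[(0.00)(0.80) − (-0.20)(-0.45)] = 0.0900
  C_22 = (0.80)(0.80) − (-0.20)(-0.45) = 0.5500
  C_23 = −[(0.80)(-0.45) − (0.00)(-0.45)] = 0.3600
  C_31 = (0.00)(-0.10) − (-0.20)(1.00) = 0.2000
  C_32 = −[(0.80)(-0.10) − (-0.20)(-0.20)] = 0.1200
  C_33 = (0.80)(1.00) − (0.00)(-0.20) = 0.8000
det(I−A) = Σ_j (I−A)_1j·C_1j = (0.80)(0.7550) + (0.00)(0.2050) + (-0.20)(0.5400) = 0.4960
adj(I−A) = Cᵀ =
  [ 0.7550   0.0900   0.2000]
  [ 0.2050   0.5500   0.1200]
  [ 0.5400   0.3600   0.8000]
(I − A)⁻¹ = adj(I−A) / det(I−A) ≈
  [   1.5222     0.1815     0.4032]
  [   0.4133     1.1089     0.2419]
  [   1.0887     0.7258     1.6129]
Δx = (I − A)⁻¹ Δd with Δd having +120 in the Mining component and 0 elsewhere.
So Δx_M = L_MM · (+120), where L_MM = adj(I−A)_MM / det(I−A) = 0.5500 / 0.4960.
Δx_M = 0.5500 × (+120) / 0.4960 = 66.00 / 0.4960 ≈ 133.1.

Δx_M = 133.1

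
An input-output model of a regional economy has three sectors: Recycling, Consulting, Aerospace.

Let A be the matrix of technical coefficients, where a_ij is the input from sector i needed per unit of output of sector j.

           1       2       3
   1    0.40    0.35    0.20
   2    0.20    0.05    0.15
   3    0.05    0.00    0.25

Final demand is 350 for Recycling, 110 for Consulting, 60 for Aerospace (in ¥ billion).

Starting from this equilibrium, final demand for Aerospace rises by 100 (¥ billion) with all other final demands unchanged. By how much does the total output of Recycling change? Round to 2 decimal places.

Δx_1 = 66.83

I − A =
  [   0.60    -0.35    -0.20]
  [  -0.20     0.95    -0.15]
  [  -0.05     0.00     0.75]
Cofactors of I−A, C_ij = (−1)^(i+j)·(minor ij) (rows/columns in the sector order above):
  C_11 = (0.95)(0.75) − (-0.15)(0.00) = 0.7125
  C_12 = −[(-0.20)(0.75) − (-0.15)(-0.05)] = 0.1575
  C_13 = (-0.20)(0.00) − (0.95)(-0.05) = 0.0475
  C_21 = −[(-0.35)(0.75) − (-0.20)(0.00)] = 0.2625
  C_22 = (0.60)(0.75) − (-0.20)(-0.05) = 0.4400
  C_23 = −[(0.60)(0.00) − (-0.35)(-0.05)] = 0.0175
  C_31 = (-0.35)(-0.15) − (-0.20)(0.95) = 0.2425
  C_32 = −[(0.60)(-0.15) − (-0.20)(-0.20)] = 0.1300
  C_33 = (0.60)(0.95) − (-0.35)(-0.20) = 0.5000
det(I−A) = Σ_j (I−A)_1j·C_1j = (0.60)(0.7125) + (-0.35)(0.1575) + (-0.20)(0.0475) = 0.362875
adj(I−A) = Cᵀ =
  [ 0.7125   0.2625   0.2425]
  [ 0.1575   0.4400   0.1300]
  [ 0.0475   0.0175   0.5000]
(I − A)⁻¹ = adj(I−A) / det(I−A) ≈
  [   1.9635     0.7234     0.6683]
  [   0.4340     1.2125     0.3583]
  [   0.1309     0.0482     1.3779]
Δx = (I − A)⁻¹ Δd with Δd having +100 in the Aerospace component and 0 elsewhere.
So Δx_1 = L_13 · (+100), where L_13 = adj(I−A)_13 / det(I−A) = 0.2425 / 0.362875.
Δx_1 = 0.2425 × (+100) / 0.362875 = 24.25 / 0.362875 ≈ 66.83.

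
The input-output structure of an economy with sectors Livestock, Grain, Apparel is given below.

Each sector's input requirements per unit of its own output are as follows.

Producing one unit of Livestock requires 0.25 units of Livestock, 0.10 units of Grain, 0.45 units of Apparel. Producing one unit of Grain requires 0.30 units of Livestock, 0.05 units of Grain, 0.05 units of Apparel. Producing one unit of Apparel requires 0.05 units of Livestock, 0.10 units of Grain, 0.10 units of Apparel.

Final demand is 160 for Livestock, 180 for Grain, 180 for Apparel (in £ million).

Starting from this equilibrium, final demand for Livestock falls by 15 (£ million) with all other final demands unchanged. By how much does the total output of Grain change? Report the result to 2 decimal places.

Δx_2 = -3.52

I − A =
  [   0.75    -0.30    -0.05]
  [  -0.10     0.95    -0.10]
  [  -0.45    -0.05     0.90]
Cofactors of I−A, C_ij = (−1)^(i+j)·(minor ij) (rows/columns in the sector order above):
  C_11 = (0.95)(0.90) − (-0.10)(-0.05) = 0.8500
  C_12 = −[(-0.10)(0.90) − (-0.10)(-0.45)] = 0.1350
  C_13 = (-0.10)(-0.05) − (0.95)(-0.45) = 0.4325
  C_21 = −[(-0.30)(0.90) − (-0.05)(-0.05)] = 0.2725
  C_22 = (0.75)(0.90) − (-0.05)(-0.45) = 0.6525
  C_23 = −[(0.75)(-0.05) − (-0.30)(-0.45)] = 0.1725
  C_31 = (-0.30)(-0.10) − (-0.05)(0.95) = 0.0775
  C_32 = −[(0.75)(-0.10) − (-0.05)(-0.10)] = 0.0800
  C_33 = (0.75)(0.95) − (-0.30)(-0.10) = 0.6825
det(I−A) = Σ_j (I−A)_1j·C_1j = (0.75)(0.8500) + (-0.30)(0.1350) + (-0.05)(0.4325) = 0.575375
adj(I−A) = Cᵀ =
  [ 0.8500   0.2725   0.0775]
  [ 0.1350   0.6525   0.0800]
  [ 0.4325   0.1725   0.6825]
(I − A)⁻¹ = adj(I−A) / det(I−A) ≈
  [   1.4773     0.4736     0.1347]
  [   0.2346     1.1340     0.1390]
  [   0.7517     0.2998     1.1862]
Δx = (I − A)⁻¹ Δd with Δd having -15 in the Livestock component and 0 elsewhere.
So Δx_2 = L_21 · (-15), where L_21 = adj(I−A)_21 / det(I−A) = 0.1350 / 0.575375.
Δx_2 = 0.1350 × (-15) / 0.575375 = -2.025 / 0.575375 ≈ -3.52.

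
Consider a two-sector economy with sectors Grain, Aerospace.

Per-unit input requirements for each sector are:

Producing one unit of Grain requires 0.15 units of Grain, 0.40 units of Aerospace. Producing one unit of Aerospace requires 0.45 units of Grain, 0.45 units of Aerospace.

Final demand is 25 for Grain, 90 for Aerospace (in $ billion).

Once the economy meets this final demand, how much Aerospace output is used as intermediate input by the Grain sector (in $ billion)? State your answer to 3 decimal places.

I − A =
  [   0.85    -0.45]
  [  -0.40     0.55]
det(I−A) = (0.85)(0.55) − (-0.45)(-0.40) = 0.2875
adj(I−A) = [[0.55, 0.45], [0.40, 0.85]]
(I − A)⁻¹ = adj(I−A) / det(I−A) ≈
  [   1.9130     1.5652]
  [   1.3913     2.9565]
First solve x = (I − A)⁻¹ d = adj(I−A)·d / det(I−A); in particular x_G = (0.55·25 + 0.45·90) / 0.2875 = 54.25 / 0.2875 ≈ 188.69565.
Intermediate flow from A to G: z_AG = a_AG · x_G = 0.40 × 54.25 / 0.2875 = 21.70 / 0.2875 ≈ 75.478.

z_AG = 75.478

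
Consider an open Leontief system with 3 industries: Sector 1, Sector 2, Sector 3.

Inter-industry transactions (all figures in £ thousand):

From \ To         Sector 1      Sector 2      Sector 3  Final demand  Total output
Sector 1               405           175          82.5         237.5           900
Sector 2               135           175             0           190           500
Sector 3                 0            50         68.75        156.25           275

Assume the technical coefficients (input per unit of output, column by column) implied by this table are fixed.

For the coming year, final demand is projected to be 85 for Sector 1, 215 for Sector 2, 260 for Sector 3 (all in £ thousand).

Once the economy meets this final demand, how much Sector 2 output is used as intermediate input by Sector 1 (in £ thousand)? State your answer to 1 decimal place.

z_21 = 103.7

Technical coefficients a_ij = z_ij / X_j:
  a_11 = 405/900 = 0.45, a_21 = 135/900 = 0.15, a_31 = 0/900 = 0.00
  a_12 = 175/500 = 0.35, a_22 = 175/500 = 0.35, a_32 = 50/500 = 0.10
  a_13 = 82.5/275 = 0.30, a_23 = 0/275 = 0.00, a_33 = 68.75/275 = 0.25
I − A =
  [   0.55    -0.35    -0.30]
  [  -0.15     0.65     0.00]
  [   0.00    -0.10     0.75]
Cofactors of I−A, C_ij = (−1)^(i+j)·(minor ij) (rows/columns in the sector order above):
  C_11 = (0.65)(0.75) − (0.00)(-0.10) = 0.4875
  C_12 = −[(-0.15)(0.75) − (0.00)(0.00)] = 0.1125
  C_13 = (-0.15)(-0.10) − (0.65)(0.00) = 0.0150
  C_21 = −[(-0.35)(0.75) − (-0.30)(-0.10)] = 0.2925
  C_22 = (0.55)(0.75) − (-0.30)(0.00) = 0.4125
  C_23 = −[(0.55)(-0.10) − (-0.35)(0.00)] = 0.0550
  C_31 = (-0.35)(0.00) − (-0.30)(0.65) = 0.1950
  C_32 = −[(0.55)(0.00) − (-0.30)(-0.15)] = 0.0450
  C_33 = (0.55)(0.65) − (-0.35)(-0.15) = 0.3050
det(I−A) = Σ_j (I−A)_1j·C_1j = (0.55)(0.4875) + (-0.35)(0.1125) + (-0.30)(0.0150) = 0.22425
adj(I−A) = Cᵀ =
  [ 0.4875   0.2925   0.1950]
  [ 0.1125   0.4125   0.0450]
  [ 0.0150   0.0550   0.3050]
(I − A)⁻¹ = adj(I−A) / det(I−A) ≈
  [   2.1739     1.3043     0.8696]
  [   0.5017     1.8395     0.2007]
  [   0.0669     0.2453     1.3601]
First solve x = (I − A)⁻¹ d = adj(I−A)·d / det(I−A); in particular x_1 = (0.4875·85 + 0.2925·215 + 0.1950·260) / 0.22425 = 155.025 / 0.22425 ≈ 691.304.
Intermediate flow from 2 to 1: z_21 = a_21 · x_1 = 0.15 × 155.025 / 0.22425 = 23.25375 / 0.22425 ≈ 103.7.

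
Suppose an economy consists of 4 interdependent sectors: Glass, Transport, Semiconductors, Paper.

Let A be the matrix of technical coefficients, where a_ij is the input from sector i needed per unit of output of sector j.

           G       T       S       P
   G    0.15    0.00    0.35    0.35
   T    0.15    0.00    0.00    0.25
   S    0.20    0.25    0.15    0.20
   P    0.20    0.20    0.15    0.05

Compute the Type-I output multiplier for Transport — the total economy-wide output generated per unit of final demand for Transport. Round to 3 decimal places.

I − A =
  [   0.85     0.00    -0.35    -0.35]
  [  -0.15     1.00     0.00    -0.25]
  [  -0.20    -0.25     0.85    -0.20]
  [  -0.20    -0.20    -0.15     0.95]
Compute the cofactors C_ij = (−1)^(i+j)·(3×3 minor ij) of I−A; the adjugate is their transpose:
adj(I−A) = Cᵀ =
  [ 0.725625   0.169750   0.367500   0.389375]
  [ 0.166625   0.510375   0.107125   0.218250]
  [ 0.274125   0.232375   0.684500   0.306250]
  [ 0.231125   0.179875   0.208000   0.639375]
det(I−A) = Σ_j (I−A)_1j·C_1j = (0.85)(0.725625) + (0.00)(0.166625) + (-0.35)(0.274125) + (-0.35)(0.231125) = 0.43994375
(I − A)⁻¹ = adj(I−A) / det(I−A) ≈
  [   1.6494     0.3858     0.8353     0.8851]
  [   0.3787     1.1601     0.2435     0.4961]
  [   0.6231     0.5282     1.5559     0.6961]
  [   0.5254     0.4089     0.4728     1.4533]
The output multiplier for sector j is the column-j sum of the Leontief inverse (I − A)⁻¹ = adj(I−A) / det(I−A).
Column T of adj(I−A): (0.169750, 0.510375, 0.232375, 0.179875); det(I−A) = 0.43994375.
m_T = (0.169750 + 0.510375 + 0.232375 + 0.179875) / 0.43994375 = 1.092375 / 0.43994375 ≈ 2.483.

m_T = 2.483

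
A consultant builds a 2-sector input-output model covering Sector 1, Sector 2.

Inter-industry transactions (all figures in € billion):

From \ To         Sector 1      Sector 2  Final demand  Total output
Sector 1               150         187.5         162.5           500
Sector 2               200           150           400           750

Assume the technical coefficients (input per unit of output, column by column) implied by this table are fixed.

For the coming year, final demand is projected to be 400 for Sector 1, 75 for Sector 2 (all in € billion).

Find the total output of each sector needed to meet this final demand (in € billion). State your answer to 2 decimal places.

x_1 = 736.41, x_2 = 461.96

Technical coefficients a_ij = z_ij / X_j:
  a_11 = 150/500 = 0.30, a_21 = 200/500 = 0.40
  a_12 = 187.5/750 = 0.25, a_22 = 150/750 = 0.20
I − A =
  [   0.70    -0.25]
  [  -0.40     0.80]
det(I−A) = (0.70)(0.80) − (-0.25)(-0.40) = 0.4600
adj(I−A) = [[0.80, 0.25], [0.40, 0.70]]
(I − A)⁻¹ = adj(I−A) / det(I−A) ≈
  [   1.7391     0.5435]
  [   0.8696     1.5217]
x = (I − A)⁻¹ d = adj(I−A)·d / det(I−A), with det(I−A) = 0.4600:
  x_1 = (0.80·400 + 0.25·75) / 0.4600 = 338.75 / 0.4600 ≈ 736.41
  x_2 = (0.40·400 + 0.70·75) / 0.4600 = 212.50 / 0.4600 ≈ 461.96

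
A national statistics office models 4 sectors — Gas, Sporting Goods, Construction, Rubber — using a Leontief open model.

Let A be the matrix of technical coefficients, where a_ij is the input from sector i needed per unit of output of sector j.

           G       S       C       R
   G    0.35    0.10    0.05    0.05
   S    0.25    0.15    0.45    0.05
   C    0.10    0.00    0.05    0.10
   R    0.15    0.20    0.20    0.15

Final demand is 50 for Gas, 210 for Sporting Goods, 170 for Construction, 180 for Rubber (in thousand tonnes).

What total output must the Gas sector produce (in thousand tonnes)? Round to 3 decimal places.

I − A =
  [   0.65    -0.10    -0.05    -0.05]
  [  -0.25     0.85    -0.45    -0.05]
  [  -0.10     0.00     0.95    -0.10]
  [  -0.15    -0.20    -0.20     0.85]
Compute the cofactors C_ij = (−1)^(i+j)·(3×3 minor ij) of I−A; the adjugate is their transpose:
adj(I−A) = Cᵀ =
  [ 0.650875   0.089250   0.087875   0.053875]
  [ 0.250000   0.498750   0.265250   0.075250]
  [ 0.089000   0.024000   0.432250   0.057500]
  [ 0.194625   0.138750   0.179625   0.492375]
det(I−A) = Σ_j (I−A)_1j·C_1j = (0.65)(0.650875) + (-0.10)(0.250000) + (-0.05)(0.089000) + (-0.05)(0.194625) = 0.3838875
(I − A)⁻¹ = adj(I−A) / det(I−A) ≈
  [   1.6955     0.2325     0.2289     0.1403]
  [   0.6512     1.2992     0.6910     0.1960]
  [   0.2318     0.0625     1.1260     0.1498]
  [   0.5070     0.3614     0.4679     1.2826]
x = (I − A)⁻¹ d = adj(I−A)·d / det(I−A), with det(I−A) = 0.3838875:
  x_G = (0.650875·50 + 0.089250·210 + 0.087875·170 + 0.053875·180) / 0.3838875 = 75.9225 / 0.3838875 ≈ 197.773
  x_S = (0.250000·50 + 0.498750·210 + 0.265250·170 + 0.075250·180) / 0.3838875 = 175.875 / 0.3838875 ≈ 458.142
  x_C = (0.089000·50 + 0.024000·210 + 0.432250·170 + 0.057500·180) / 0.3838875 = 93.3225 / 0.3838875 ≈ 243.099
  x_R = (0.194625·50 + 0.138750·210 + 0.179625·170 + 0.492375·180) / 0.3838875 = 158.0325 / 0.3838875 ≈ 411.664

x_G = 197.773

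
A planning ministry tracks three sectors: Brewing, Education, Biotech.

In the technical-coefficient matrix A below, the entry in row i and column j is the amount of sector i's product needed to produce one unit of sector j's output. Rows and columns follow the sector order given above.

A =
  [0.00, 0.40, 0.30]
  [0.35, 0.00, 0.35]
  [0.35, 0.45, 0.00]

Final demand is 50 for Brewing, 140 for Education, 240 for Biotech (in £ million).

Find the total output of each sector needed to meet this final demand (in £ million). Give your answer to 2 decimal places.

x_1 = 444.14, x_2 = 514.96, x_3 = 627.18

I − A =
  [   1.00    -0.40    -0.30]
  [  -0.35     1.00    -0.35]
  [  -0.35    -0.45     1.00]
Cofactors of I−A, C_ij = (−1)^(i+j)·(minor ij) (rows/columns in the sector order above):
  C_11 = (1.00)(1.00) − (-0.35)(-0.45) = 0.8425
  C_12 = −[(-0.35)(1.00) − (-0.35)(-0.35)] = 0.4725
  C_13 = (-0.35)(-0.45) − (1.00)(-0.35) = 0.5075
  C_21 = −[(-0.40)(1.00) − (-0.30)(-0.45)] = 0.5350
  C_22 = (1.00)(1.00) − (-0.30)(-0.35) = 0.8950
  C_23 = −[(1.00)(-0.45) − (-0.40)(-0.35)] = 0.5900
  C_31 = (-0.40)(-0.35) − (-0.30)(1.00) = 0.4400
  C_32 = −[(1.00)(-0.35) − (-0.30)(-0.35)] = 0.4550
  C_33 = (1.00)(1.00) − (-0.40)(-0.35) = 0.8600
det(I−A) = Σ_j (I−A)_1j·C_1j = (1.00)(0.8425) + (-0.40)(0.4725) + (-0.30)(0.5075) = 0.50125
adj(I−A) = Cᵀ =
  [ 0.8425   0.5350   0.4400]
  [ 0.4725   0.8950   0.4550]
  [ 0.5075   0.5900   0.8600]
(I − A)⁻¹ = adj(I−A) / det(I−A) ≈
  [   1.6808     1.0673     0.8778]
  [   0.9426     1.7855     0.9077]
  [   1.0125     1.1771     1.7157]
x = (I − A)⁻¹ d = adj(I−A)·d / det(I−A), with det(I−A) = 0.50125:
  x_1 = (0.8425·50 + 0.5350·140 + 0.4400·240) / 0.50125 = 222.625 / 0.50125 ≈ 444.14
  x_2 = (0.4725·50 + 0.8950·140 + 0.4550·240) / 0.50125 = 258.125 / 0.50125 ≈ 514.96
  x_3 = (0.5075·50 + 0.5900·140 + 0.8600·240) / 0.50125 = 314.375 / 0.50125 ≈ 627.18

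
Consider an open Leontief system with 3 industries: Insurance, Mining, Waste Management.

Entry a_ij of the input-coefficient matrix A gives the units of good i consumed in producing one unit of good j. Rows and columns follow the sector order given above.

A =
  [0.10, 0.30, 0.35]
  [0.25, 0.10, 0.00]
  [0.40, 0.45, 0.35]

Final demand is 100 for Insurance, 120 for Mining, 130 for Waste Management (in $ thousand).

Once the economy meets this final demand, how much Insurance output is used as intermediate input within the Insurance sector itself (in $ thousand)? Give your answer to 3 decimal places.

z_11 = 45.378

I − A =
  [   0.90    -0.30    -0.35]
  [  -0.25     0.90     0.00]
  [  -0.40    -0.45     0.65]
Cofactors of I−A, C_ij = (−1)^(i+j)·(minor ij) (rows/columns in the sector order above):
  C_11 = (0.90)(0.65) − (0.00)(-0.45) = 0.5850
  C_12 = −[(-0.25)(0.65) − (0.00)(-0.40)] = 0.1625
  C_13 = (-0.25)(-0.45) − (0.90)(-0.40) = 0.4725
  C_21 = −[(-0.30)(0.65) − (-0.35)(-0.45)] = 0.3525
  C_22 = (0.90)(0.65) − (-0.35)(-0.40) = 0.4450
  C_23 = −[(0.90)(-0.45) − (-0.30)(-0.40)] = 0.5250
  C_31 = (-0.30)(0.00) − (-0.35)(0.90) = 0.3150
  C_32 = −[(0.90)(0.00) − (-0.35)(-0.25)] = 0.0875
  C_33 = (0.90)(0.90) − (-0.30)(-0.25) = 0.7350
det(I−A) = Σ_j (I−A)_1j·C_1j = (0.90)(0.5850) + (-0.30)(0.1625) + (-0.35)(0.4725) = 0.312375
adj(I−A) = Cᵀ =
  [ 0.5850   0.3525   0.3150]
  [ 0.1625   0.4450   0.0875]
  [ 0.4725   0.5250   0.7350]
(I − A)⁻¹ = adj(I−A) / det(I−A) ≈
  [   1.8727     1.1285     1.0084]
  [   0.5202     1.4246     0.2801]
  [   1.5126     1.6807     2.3529]
First solve x = (I − A)⁻¹ d = adj(I−A)·d / det(I−A); in particular x_1 = (0.5850·100 + 0.3525·120 + 0.3150·130) / 0.312375 = 141.75 / 0.312375 ≈ 453.78151.
Intermediate flow from 1 to 1: z_11 = a_11 · x_1 = 0.10 × 141.75 / 0.312375 = 14.175 / 0.312375 ≈ 45.378.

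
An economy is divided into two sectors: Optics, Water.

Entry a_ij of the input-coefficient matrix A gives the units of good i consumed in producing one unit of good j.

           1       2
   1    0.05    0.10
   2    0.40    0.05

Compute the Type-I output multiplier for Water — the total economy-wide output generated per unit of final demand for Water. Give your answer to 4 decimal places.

I − A =
  [   0.95    -0.10]
  [  -0.40     0.95]
det(I−A) = (0.95)(0.95) − (-0.10)(-0.40) = 0.8625
adj(I−A) = [[0.95, 0.10], [0.40, 0.95]]
(I − A)⁻¹ = adj(I−A) / det(I−A) ≈
  [   1.10145     0.11594]
  [   0.46377     1.10145]
The output multiplier for sector j is the column-j sum of the Leontief inverse (I − A)⁻¹ = adj(I−A) / det(I−A).
Column 2 of adj(I−A): (0.10, 0.95); det(I−A) = 0.8625.
m_2 = (0.10 + 0.95) / 0.8625 = 1.05 / 0.8625 ≈ 1.2174.

m_2 = 1.2174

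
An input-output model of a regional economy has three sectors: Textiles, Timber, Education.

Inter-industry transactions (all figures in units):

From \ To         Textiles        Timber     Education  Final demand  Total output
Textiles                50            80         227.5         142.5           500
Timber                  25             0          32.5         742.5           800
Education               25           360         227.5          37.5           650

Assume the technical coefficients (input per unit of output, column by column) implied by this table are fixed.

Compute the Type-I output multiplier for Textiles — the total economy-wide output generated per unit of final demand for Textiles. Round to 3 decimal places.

m_1 = 1.372

Technical coefficients a_ij = z_ij / X_j:
  a_11 = 50/500 = 0.10, a_21 = 25/500 = 0.05, a_31 = 25/500 = 0.05
  a_12 = 80/800 = 0.10, a_22 = 0/800 = 0.00, a_32 = 360/800 = 0.45
  a_13 = 227.5/650 = 0.35, a_23 = 32.5/650 = 0.05, a_33 = 227.5/650 = 0.35
I − A =
  [   0.90    -0.10    -0.35]
  [  -0.05     1.00    -0.05]
  [  -0.05    -0.45     0.65]
Cofactors of I−A, C_ij = (−1)^(i+j)·(minor ij) (rows/columns in the sector order above):
  C_11 = (1.00)(0.65) − (-0.05)(-0.45) = 0.6275
  C_12 = −[(-0.05)(0.65) − (-0.05)(-0.05)] = 0.0350
  C_13 = (-0.05)(-0.45) − (1.00)(-0.05) = 0.0725
  C_21 = −[(-0.10)(0.65) − (-0.35)(-0.45)] = 0.2225
  C_22 = (0.90)(0.65) − (-0.35)(-0.05) = 0.5675
  C_23 = −[(0.90)(-0.45) − (-0.10)(-0.05)] = 0.4100
  C_31 = (-0.10)(-0.05) − (-0.35)(1.00) = 0.3550
  C_32 = −[(0.90)(-0.05) − (-0.35)(-0.05)] = 0.0625
  C_33 = (0.90)(1.00) − (-0.10)(-0.05) = 0.8950
det(I−A) = Σ_j (I−A)_1j·C_1j = (0.90)(0.6275) + (-0.10)(0.0350) + (-0.35)(0.0725) = 0.535875
adj(I−A) = Cᵀ =
  [ 0.6275   0.2225   0.3550]
  [ 0.0350   0.5675   0.0625]
  [ 0.0725   0.4100   0.8950]
(I − A)⁻¹ = adj(I−A) / det(I−A) ≈
  [   1.1710     0.4152     0.6625]
  [   0.0653     1.0590     0.1166]
  [   0.1353     0.7651     1.6702]
The output multiplier for sector j is the column-j sum of the Leontief inverse (I − A)⁻¹ = adj(I−A) / det(I−A).
Column 1 of adj(I−A): (0.6275, 0.0350, 0.0725); det(I−A) = 0.535875.
m_1 = (0.6275 + 0.0350 + 0.0725) / 0.535875 = 0.735 / 0.535875 ≈ 1.372.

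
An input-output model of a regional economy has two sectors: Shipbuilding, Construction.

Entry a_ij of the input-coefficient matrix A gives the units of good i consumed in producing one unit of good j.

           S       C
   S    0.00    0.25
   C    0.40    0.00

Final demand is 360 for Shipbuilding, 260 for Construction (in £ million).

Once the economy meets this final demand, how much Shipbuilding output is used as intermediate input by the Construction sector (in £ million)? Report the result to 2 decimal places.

I − A =
  [   1.00    -0.25]
  [  -0.40     1.00]
det(I−A) = (1.00)(1.00) − (-0.25)(-0.40) = 0.9000
adj(I−A) = [[1.00, 0.25], [0.40, 1.00]]
(I − A)⁻¹ = adj(I−A) / det(I−A) ≈
  [   1.1111     0.2778]
  [   0.4444     1.1111]
First solve x = (I − A)⁻¹ d = adj(I−A)·d / det(I−A); in particular x_C = (0.40·360 + 1.00·260) / 0.9000 = 404.00 / 0.9000 ≈ 448.8889.
Intermediate flow from S to C: z_SC = a_SC · x_C = 0.25 × 404.00 / 0.9000 = 101.00 / 0.9000 ≈ 112.22.

z_SC = 112.22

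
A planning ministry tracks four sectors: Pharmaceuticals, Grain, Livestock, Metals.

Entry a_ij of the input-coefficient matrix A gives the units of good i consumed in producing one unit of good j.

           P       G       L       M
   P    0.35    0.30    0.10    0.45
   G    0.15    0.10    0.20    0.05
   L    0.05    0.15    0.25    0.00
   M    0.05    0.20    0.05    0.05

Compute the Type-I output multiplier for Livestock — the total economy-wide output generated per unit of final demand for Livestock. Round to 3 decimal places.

m_L = 2.636

I − A =
  [   0.65    -0.30    -0.10    -0.45]
  [  -0.15     0.90    -0.20    -0.05]
  [  -0.05    -0.15     0.75     0.00]
  [  -0.05    -0.20    -0.05     0.95]
Compute the cofactors C_ij = (−1)^(i+j)·(3×3 minor ij) of I−A; the adjugate is their transpose:
adj(I−A) = Cᵀ =
  [ 0.604875   0.298875   0.180500   0.302250]
  [ 0.118375   0.440375   0.138500   0.079250]
  [ 0.064000   0.108000   0.472000   0.036000]
  [ 0.060125   0.114125   0.063500   0.375750]
det(I−A) = Σ_j (I−A)_1j·C_1j = (0.65)(0.604875) + (-0.30)(0.118375) + (-0.10)(0.064000) + (-0.45)(0.060125) = 0.3242
(I − A)⁻¹ = adj(I−A) / det(I−A) ≈
  [   1.8657     0.9219     0.5568     0.9323]
  [   0.3651     1.3583     0.4272     0.2444]
  [   0.1974     0.3331     1.4559     0.1110]
  [   0.1855     0.3520     0.1959     1.1590]
The output multiplier for sector j is the column-j sum of the Leontief inverse (I − A)⁻¹ = adj(I−A) / det(I−A).
Column L of adj(I−A): (0.180500, 0.138500, 0.472000, 0.063500); det(I−A) = 0.3242.
m_L = (0.180500 + 0.138500 + 0.472000 + 0.063500) / 0.3242 = 0.8545 / 0.3242 ≈ 2.636.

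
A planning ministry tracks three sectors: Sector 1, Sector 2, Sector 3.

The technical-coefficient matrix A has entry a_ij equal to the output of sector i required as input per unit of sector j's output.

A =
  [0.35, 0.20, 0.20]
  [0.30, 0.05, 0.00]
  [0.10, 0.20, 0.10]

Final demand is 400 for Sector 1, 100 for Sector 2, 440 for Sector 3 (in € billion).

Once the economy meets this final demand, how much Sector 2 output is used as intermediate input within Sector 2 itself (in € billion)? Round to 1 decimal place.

I − A =
  [   0.65    -0.20    -0.20]
  [  -0.30     0.95     0.00]
  [  -0.10    -0.20     0.90]
Cofactors of I−A, C_ij = (−1)^(i+j)·(minor ij) (rows/columns in the sector order above):
  C_11 = (0.95)(0.90) − (0.00)(-0.20) = 0.8550
  C_12 = −[(-0.30)(0.90) − (0.00)(-0.10)] = 0.2700
  C_13 = (-0.30)(-0.20) − (0.95)(-0.10) = 0.1550
  C_21 = −[(-0.20)(0.90) − (-0.20)(-0.20)] = 0.2200
  C_22 = (0.65)(0.90) − (-0.20)(-0.10) = 0.5650
  C_23 = −[(0.65)(-0.20) − (-0.20)(-0.10)] = 0.1500
  C_31 = (-0.20)(0.00) − (-0.20)(0.95) = 0.1900
  C_32 = −[(0.65)(0.00) − (-0.20)(-0.30)] = 0.0600
  C_33 = (0.65)(0.95) − (-0.20)(-0.30) = 0.5575
det(I−A) = Σ_j (I−A)_1j·C_1j = (0.65)(0.8550) + (-0.20)(0.2700) + (-0.20)(0.1550) = 0.47075
adj(I−A) = Cᵀ =
  [ 0.8550   0.2200   0.1900]
  [ 0.2700   0.5650   0.0600]
  [ 0.1550   0.1500   0.5575]
(I − A)⁻¹ = adj(I−A) / det(I−A) ≈
  [   1.8163     0.4673     0.4036]
  [   0.5736     1.2002     0.1275]
  [   0.3293     0.3186     1.1843]
First solve x = (I − A)⁻¹ d = adj(I−A)·d / det(I−A); in particular x_2 = (0.2700·400 + 0.5650·100 + 0.0600·440) / 0.47075 = 190.90 / 0.47075 ≈ 405.523.
Intermediate flow from 2 to 2: z_22 = a_22 · x_2 = 0.05 × 190.90 / 0.47075 = 9.545 / 0.47075 ≈ 20.3.

z_22 = 20.3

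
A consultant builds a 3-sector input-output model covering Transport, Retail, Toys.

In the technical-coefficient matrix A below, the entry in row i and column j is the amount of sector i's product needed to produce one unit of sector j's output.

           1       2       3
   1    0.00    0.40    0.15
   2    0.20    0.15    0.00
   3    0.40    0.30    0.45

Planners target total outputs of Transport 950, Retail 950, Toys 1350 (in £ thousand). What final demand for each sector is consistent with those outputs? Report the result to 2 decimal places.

I − A =
  [   1.00    -0.40    -0.15]
  [  -0.20     0.85     0.00]
  [  -0.40    -0.30     0.55]
d = (I − A) x:
  d_1 = (+1.00)·950 + (-0.40)·950 + (-0.15)·1350 = 367.50
  d_2 = (-0.20)·950 + (+0.85)·950 + (+0.00)·1350 = 617.50
  d_3 = (-0.40)·950 + (-0.30)·950 + (+0.55)·1350 = 77.50

d_1 = 367.50, d_2 = 617.50, d_3 = 77.50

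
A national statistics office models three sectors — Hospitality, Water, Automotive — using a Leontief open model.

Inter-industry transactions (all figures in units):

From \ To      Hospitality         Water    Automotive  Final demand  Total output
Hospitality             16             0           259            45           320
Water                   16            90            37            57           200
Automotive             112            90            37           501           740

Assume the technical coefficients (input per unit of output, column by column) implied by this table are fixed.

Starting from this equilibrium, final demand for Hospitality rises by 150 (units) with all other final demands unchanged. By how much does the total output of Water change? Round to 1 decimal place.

Technical coefficients a_ij = z_ij / X_j:
  a_11 = 16/320 = 0.05, a_21 = 16/320 = 0.05, a_31 = 112/320 = 0.35
  a_12 = 0/200 = 0.00, a_22 = 90/200 = 0.45, a_32 = 90/200 = 0.45
  a_13 = 259/740 = 0.35, a_23 = 37/740 = 0.05, a_33 = 37/740 = 0.05
I − A =
  [   0.95     0.00    -0.35]
  [  -0.05     0.55    -0.05]
  [  -0.35    -0.45     0.95]
Cofactors of I−A, C_ij = (−1)^(i+j)·(minor ij) (rows/columns in the sector order above):
  C_11 = (0.55)(0.95) − (-0.05)(-0.45) = 0.5000
  C_12 = −[(-0.05)(0.95) − (-0.05)(-0.35)] = 0.0650
  C_13 = (-0.05)(-0.45) − (0.55)(-0.35) = 0.2150
  C_21 = −[(0.00)(0.95) − (-0.35)(-0.45)] = 0.1575
  C_22 = (0.95)(0.95) − (-0.35)(-0.35) = 0.7800
  C_23 = −[(0.95)(-0.45) − (0.00)(-0.35)] = 0.4275
  C_31 = (0.00)(-0.05) − (-0.35)(0.55) = 0.1925
  C_32 = −[(0.95)(-0.05) − (-0.35)(-0.05)] = 0.0650
  C_33 = (0.95)(0.55) − (0.00)(-0.05) = 0.5225
det(I−A) = Σ_j (I−A)_1j·C_1j = (0.95)(0.5000) + (0.00)(0.0650) + (-0.35)(0.2150) = 0.39975
adj(I−A) = Cᵀ =
  [ 0.5000   0.1575   0.1925]
  [ 0.0650   0.7800   0.0650]
  [ 0.2150   0.4275   0.5225]
(I − A)⁻¹ = adj(I−A) / det(I−A) ≈
  [   1.2508     0.3940     0.4816]
  [   0.1626     1.9512     0.1626]
  [   0.5378     1.0694     1.3071]
Δx = (I − A)⁻¹ Δd with Δd having +150 in the Hospitality component and 0 elsewhere.
So Δx_2 = L_21 · (+150), where L_21 = adj(I−A)_21 / det(I−A) = 0.0650 / 0.39975.
Δx_2 = 0.0650 × (+150) / 0.39975 = 9.75 / 0.39975 ≈ 24.4.

Δx_2 = 24.4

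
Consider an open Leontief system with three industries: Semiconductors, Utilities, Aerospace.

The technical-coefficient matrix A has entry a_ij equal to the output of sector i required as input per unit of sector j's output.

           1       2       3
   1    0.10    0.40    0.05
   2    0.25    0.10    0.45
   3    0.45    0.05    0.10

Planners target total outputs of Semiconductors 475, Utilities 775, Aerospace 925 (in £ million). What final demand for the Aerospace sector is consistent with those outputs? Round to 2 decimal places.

d_3 = 580.00

I − A =
  [   0.90    -0.40    -0.05]
  [  -0.25     0.90    -0.45]
  [  -0.45    -0.05     0.90]
d = (I − A) x:
  d_1 = (+0.90)·475 + (-0.40)·775 + (-0.05)·925 = 71.25
  d_2 = (-0.25)·475 + (+0.90)·775 + (-0.45)·925 = 162.50
  d_3 = (-0.45)·475 + (-0.05)·775 + (+0.90)·925 = 580.00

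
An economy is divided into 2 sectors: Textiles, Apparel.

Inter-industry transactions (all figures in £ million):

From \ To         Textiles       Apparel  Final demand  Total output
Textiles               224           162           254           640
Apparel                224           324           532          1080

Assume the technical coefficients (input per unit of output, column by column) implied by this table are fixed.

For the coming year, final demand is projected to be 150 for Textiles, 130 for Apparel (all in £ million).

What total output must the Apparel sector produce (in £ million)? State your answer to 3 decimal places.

x_A = 340.373

Technical coefficients a_ij = z_ij / X_j:
  a_TT = 224/640 = 0.35, a_AT = 224/640 = 0.35
  a_TA = 162/1080 = 0.15, a_AA = 324/1080 = 0.30
I − A =
  [   0.65    -0.15]
  [  -0.35     0.70]
det(I−A) = (0.65)(0.70) − (-0.15)(-0.35) = 0.4025
adj(I−A) = [[0.70, 0.15], [0.35, 0.65]]
(I − A)⁻¹ = adj(I−A) / det(I−A) ≈
  [   1.7391     0.3727]
  [   0.8696     1.6149]
x = (I − A)⁻¹ d = adj(I−A)·d / det(I−A), with det(I−A) = 0.4025:
  x_T = (0.70·150 + 0.15·130) / 0.4025 = 124.50 / 0.4025 ≈ 309.317
  x_A = (0.35·150 + 0.65·130) / 0.4025 = 137.00 / 0.4025 ≈ 340.373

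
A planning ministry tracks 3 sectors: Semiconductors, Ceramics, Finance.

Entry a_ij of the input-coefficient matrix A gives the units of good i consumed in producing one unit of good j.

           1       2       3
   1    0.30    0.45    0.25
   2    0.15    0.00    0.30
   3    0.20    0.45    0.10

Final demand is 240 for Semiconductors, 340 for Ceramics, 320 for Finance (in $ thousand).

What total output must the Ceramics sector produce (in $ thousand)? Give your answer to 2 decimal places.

I − A =
  [   0.70    -0.45    -0.25]
  [  -0.15     1.00    -0.30]
  [  -0.20    -0.45     0.90]
Cofactors of I−A, C_ij = (−1)^(i+j)·(minor ij) (rows/columns in the sector order above):
  C_11 = (1.00)(0.90) − (-0.30)(-0.45) = 0.7650
  C_12 = −[(-0.15)(0.90) − (-0.30)(-0.20)] = 0.1950
  C_13 = (-0.15)(-0.45) − (1.00)(-0.20) = 0.2675
  C_21 = −[(-0.45)(0.90) − (-0.25)(-0.45)] = 0.5175
  C_22 = (0.70)(0.90) − (-0.25)(-0.20) = 0.5800
  C_23 = −[(0.70)(-0.45) − (-0.45)(-0.20)] = 0.4050
  C_31 = (-0.45)(-0.30) − (-0.25)(1.00) = 0.3850
  C_32 = −[(0.70)(-0.30) − (-0.25)(-0.15)] = 0.2475
  C_33 = (0.70)(1.00) − (-0.45)(-0.15) = 0.6325
det(I−A) = Σ_j (I−A)_1j·C_1j = (0.70)(0.7650) + (-0.45)(0.1950) + (-0.25)(0.2675) = 0.380875
adj(I−A) = Cᵀ =
  [ 0.7650   0.5175   0.3850]
  [ 0.1950   0.5800   0.2475]
  [ 0.2675   0.4050   0.6325]
(I − A)⁻¹ = adj(I−A) / det(I−A) ≈
  [   2.0085     1.3587     1.0108]
  [   0.5120     1.5228     0.6498]
  [   0.7023     1.0633     1.6606]
x = (I − A)⁻¹ d = adj(I−A)·d / det(I−A), with det(I−A) = 0.380875:
  x_1 = (0.7650·240 + 0.5175·340 + 0.3850·320) / 0.380875 = 482.75 / 0.380875 ≈ 1267.48
  x_2 = (0.1950·240 + 0.5800·340 + 0.2475·320) / 0.380875 = 323.20 / 0.380875 ≈ 848.57
  x_3 = (0.2675·240 + 0.4050·340 + 0.6325·320) / 0.380875 = 404.30 / 0.380875 ≈ 1061.50

x_2 = 848.57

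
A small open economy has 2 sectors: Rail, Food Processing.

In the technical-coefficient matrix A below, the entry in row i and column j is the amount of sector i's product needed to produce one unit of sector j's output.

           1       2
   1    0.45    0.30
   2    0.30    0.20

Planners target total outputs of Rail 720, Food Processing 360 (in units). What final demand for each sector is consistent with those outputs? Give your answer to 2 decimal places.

d_1 = 288.00, d_2 = 72.00

I − A =
  [   0.55    -0.30]
  [  -0.30     0.80]
d = (I − A) x:
  d_1 = (+0.55)·720 + (-0.30)·360 = 288.00
  d_2 = (-0.30)·720 + (+0.80)·360 = 72.00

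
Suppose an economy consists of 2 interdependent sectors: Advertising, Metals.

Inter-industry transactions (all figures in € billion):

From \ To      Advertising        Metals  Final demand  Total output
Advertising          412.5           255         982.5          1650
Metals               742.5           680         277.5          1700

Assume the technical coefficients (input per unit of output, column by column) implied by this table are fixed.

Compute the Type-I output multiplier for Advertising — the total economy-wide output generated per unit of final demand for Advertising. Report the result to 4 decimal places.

Technical coefficients a_ij = z_ij / X_j:
  a_11 = 412.5/1650 = 0.25, a_21 = 742.5/1650 = 0.45
  a_12 = 255/1700 = 0.15, a_22 = 680/1700 = 0.40
I − A =
  [   0.75    -0.15]
  [  -0.45     0.60]
det(I−A) = (0.75)(0.60) − (-0.15)(-0.45) = 0.3825
adj(I−A) = [[0.60, 0.15], [0.45, 0.75]]
(I − A)⁻¹ = adj(I−A) / det(I−A) ≈
  [   1.56863     0.39216]
  [   1.17647     1.96078]
The output multiplier for sector j is the column-j sum of the Leontief inverse (I − A)⁻¹ = adj(I−A) / det(I−A).
Column 1 of adj(I−A): (0.60, 0.45); det(I−A) = 0.3825.
m_1 = (0.60 + 0.45) / 0.3825 = 1.05 / 0.3825 ≈ 2.7451.

m_1 = 2.7451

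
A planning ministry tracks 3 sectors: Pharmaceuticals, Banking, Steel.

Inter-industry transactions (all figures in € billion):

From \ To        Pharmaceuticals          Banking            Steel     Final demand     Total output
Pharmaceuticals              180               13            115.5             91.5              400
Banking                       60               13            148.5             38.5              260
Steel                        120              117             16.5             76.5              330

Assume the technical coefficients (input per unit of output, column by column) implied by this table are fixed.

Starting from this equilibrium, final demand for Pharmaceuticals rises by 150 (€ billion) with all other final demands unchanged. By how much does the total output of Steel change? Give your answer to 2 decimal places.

Δx_S = 213.42

Technical coefficients a_ij = z_ij / X_j:
  a_PP = 180/400 = 0.45, a_BP = 60/400 = 0.15, a_SP = 120/400 = 0.30
  a_PB = 13/260 = 0.05, a_BB = 13/260 = 0.05, a_SB = 117/260 = 0.45
  a_PS = 115.5/330 = 0.35, a_BS = 148.5/330 = 0.45, a_SS = 16.5/330 = 0.05
I − A =
  [   0.55    -0.05    -0.35]
  [  -0.15     0.95    -0.45]
  [  -0.30    -0.45     0.95]
Cofactors of I−A, C_ij = (−1)^(i+j)·(minor ij) (rows/columns in the sector order above):
  C_11 = (0.95)(0.95) − (-0.45)(-0.45) = 0.7000
  C_12 = −[(-0.15)(0.95) − (-0.45)(-0.30)] = 0.2775
  C_13 = (-0.15)(-0.45) − (0.95)(-0.30) = 0.3525
  C_21 = −[(-0.05)(0.95) − (-0.35)(-0.45)] = 0.2050
  C_22 = (0.55)(0.95) − (-0.35)(-0.30) = 0.4175
  C_23 = −[(0.55)(-0.45) − (-0.05)(-0.30)] = 0.2625
  C_31 = (-0.05)(-0.45) − (-0.35)(0.95) = 0.3550
  C_32 = −[(0.55)(-0.45) − (-0.35)(-0.15)] = 0.3000
  C_33 = (0.55)(0.95) − (-0.05)(-0.15) = 0.5150
det(I−A) = Σ_j (I−A)_1j·C_1j = (0.55)(0.7000) + (-0.05)(0.2775) + (-0.35)(0.3525) = 0.24775
adj(I−A) = Cᵀ =
  [ 0.7000   0.2050   0.3550]
  [ 0.2775   0.4175   0.3000]
  [ 0.3525   0.2625   0.5150]
(I − A)⁻¹ = adj(I−A) / det(I−A) ≈
  [   2.8254     0.8274     1.4329]
  [   1.1201     1.6852     1.2109]
  [   1.4228     1.0595     2.0787]
Δx = (I − A)⁻¹ Δd with Δd having +150 in the Pharmaceuticals component and 0 elsewhere.
So Δx_S = L_SP · (+150), where L_SP = adj(I−A)_SP / det(I−A) = 0.3525 / 0.24775.
Δx_S = 0.3525 × (+150) / 0.24775 = 52.875 / 0.24775 ≈ 213.42.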